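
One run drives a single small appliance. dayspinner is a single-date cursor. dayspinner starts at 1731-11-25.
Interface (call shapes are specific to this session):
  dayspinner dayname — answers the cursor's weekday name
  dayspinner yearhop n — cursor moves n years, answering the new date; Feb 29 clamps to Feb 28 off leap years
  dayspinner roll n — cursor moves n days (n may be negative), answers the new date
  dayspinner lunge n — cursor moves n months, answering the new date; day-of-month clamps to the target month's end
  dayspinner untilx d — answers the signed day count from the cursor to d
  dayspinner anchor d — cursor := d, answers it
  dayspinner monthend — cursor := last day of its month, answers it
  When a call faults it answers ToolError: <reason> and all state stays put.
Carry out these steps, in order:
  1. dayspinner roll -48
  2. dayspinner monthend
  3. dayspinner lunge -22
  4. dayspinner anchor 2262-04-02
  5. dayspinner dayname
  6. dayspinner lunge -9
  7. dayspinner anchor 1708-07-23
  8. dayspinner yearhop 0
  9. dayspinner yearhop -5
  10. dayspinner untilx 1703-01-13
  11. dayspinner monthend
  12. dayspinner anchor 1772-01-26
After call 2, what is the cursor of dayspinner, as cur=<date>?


>> dayspinner roll(-48)
<< 1731-10-08
>> dayspinner monthend()
<< 1731-10-31
>> dayspinner lunge(-22)
<< 1729-12-31
>> dayspinner anchor(2262-04-02)
<< 2262-04-02
>> dayspinner dayname()
<< Wednesday
>> dayspinner lunge(-9)
<< 2261-07-02
>> dayspinner anchor(1708-07-23)
<< 1708-07-23
>> dayspinner yearhop(0)
<< 1708-07-23
>> dayspinner yearhop(-5)
<< 1703-07-23
>> dayspinner untilx(1703-01-13)
<< -191
>> dayspinner monthend()
<< 1703-07-31
>> dayspinner anchor(1772-01-26)
<< 1772-01-26

Answer: cur=1731-10-31


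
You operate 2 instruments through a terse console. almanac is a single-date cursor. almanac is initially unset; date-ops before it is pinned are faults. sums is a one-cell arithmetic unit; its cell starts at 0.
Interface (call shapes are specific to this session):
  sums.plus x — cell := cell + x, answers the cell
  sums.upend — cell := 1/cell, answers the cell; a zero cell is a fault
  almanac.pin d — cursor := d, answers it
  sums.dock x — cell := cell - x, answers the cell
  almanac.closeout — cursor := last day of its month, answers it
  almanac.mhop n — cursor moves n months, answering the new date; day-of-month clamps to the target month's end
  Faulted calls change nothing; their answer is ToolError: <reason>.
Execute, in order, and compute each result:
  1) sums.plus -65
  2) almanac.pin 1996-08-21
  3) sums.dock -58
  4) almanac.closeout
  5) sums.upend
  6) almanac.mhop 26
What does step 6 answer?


Answer: 1998-10-31

Derivation:
>>> sums.plus x→-65
  -65
>>> almanac.pin d→1996-08-21
  1996-08-21
>>> sums.dock x→-58
  -7
>>> almanac.closeout
  1996-08-31
>>> sums.upend
  -1/7
>>> almanac.mhop n→26
  1998-10-31


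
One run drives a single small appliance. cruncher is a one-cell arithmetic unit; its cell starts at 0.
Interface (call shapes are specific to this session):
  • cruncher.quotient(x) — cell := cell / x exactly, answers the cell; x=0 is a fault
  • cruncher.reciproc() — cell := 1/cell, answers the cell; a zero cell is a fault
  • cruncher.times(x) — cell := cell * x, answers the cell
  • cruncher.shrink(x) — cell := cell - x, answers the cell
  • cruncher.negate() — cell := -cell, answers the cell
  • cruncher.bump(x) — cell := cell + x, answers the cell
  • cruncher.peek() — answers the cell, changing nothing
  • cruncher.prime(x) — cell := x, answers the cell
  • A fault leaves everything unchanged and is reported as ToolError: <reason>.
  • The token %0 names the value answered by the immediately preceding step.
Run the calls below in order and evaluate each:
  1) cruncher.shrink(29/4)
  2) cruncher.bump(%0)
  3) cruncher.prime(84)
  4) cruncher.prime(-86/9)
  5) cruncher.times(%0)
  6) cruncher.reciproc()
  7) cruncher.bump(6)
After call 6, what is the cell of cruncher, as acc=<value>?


I try cruncher.shrink(x→29/4), which returns -29/4.
I use cruncher.bump(x→%0), giving -29/2.
Next I call cruncher.prime(x→84), — result: 84.
Then cruncher.prime(x→-86/9), — result: -86/9.
Using cruncher.times(x→%0), yielding 7396/81.
Invoking cruncher.reciproc(), → 81/7396.
I run cruncher.bump(x→6): 44457/7396.

Answer: acc=81/7396


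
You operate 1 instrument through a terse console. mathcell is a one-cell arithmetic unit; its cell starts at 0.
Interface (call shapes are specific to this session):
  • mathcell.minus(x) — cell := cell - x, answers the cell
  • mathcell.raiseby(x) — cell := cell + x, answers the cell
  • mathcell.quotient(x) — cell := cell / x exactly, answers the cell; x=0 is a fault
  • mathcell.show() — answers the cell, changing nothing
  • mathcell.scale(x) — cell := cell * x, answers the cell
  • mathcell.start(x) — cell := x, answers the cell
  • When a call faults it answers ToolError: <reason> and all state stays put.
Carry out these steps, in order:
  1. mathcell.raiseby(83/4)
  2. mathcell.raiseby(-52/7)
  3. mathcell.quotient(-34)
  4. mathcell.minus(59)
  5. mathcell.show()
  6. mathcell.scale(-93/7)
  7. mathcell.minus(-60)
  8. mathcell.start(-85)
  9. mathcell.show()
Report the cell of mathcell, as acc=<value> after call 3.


Act: mathcell.raiseby[83/4]
Obs: 83/4
Act: mathcell.raiseby[-52/7]
Obs: 373/28
Act: mathcell.quotient[-34]
Obs: -373/952
Act: mathcell.minus[59]
Obs: -56541/952
Act: mathcell.show[]
Obs: -56541/952
Act: mathcell.scale[-93/7]
Obs: 5258313/6664
Act: mathcell.minus[-60]
Obs: 5658153/6664
Act: mathcell.start[-85]
Obs: -85
Act: mathcell.show[]
Obs: -85

Answer: acc=-373/952


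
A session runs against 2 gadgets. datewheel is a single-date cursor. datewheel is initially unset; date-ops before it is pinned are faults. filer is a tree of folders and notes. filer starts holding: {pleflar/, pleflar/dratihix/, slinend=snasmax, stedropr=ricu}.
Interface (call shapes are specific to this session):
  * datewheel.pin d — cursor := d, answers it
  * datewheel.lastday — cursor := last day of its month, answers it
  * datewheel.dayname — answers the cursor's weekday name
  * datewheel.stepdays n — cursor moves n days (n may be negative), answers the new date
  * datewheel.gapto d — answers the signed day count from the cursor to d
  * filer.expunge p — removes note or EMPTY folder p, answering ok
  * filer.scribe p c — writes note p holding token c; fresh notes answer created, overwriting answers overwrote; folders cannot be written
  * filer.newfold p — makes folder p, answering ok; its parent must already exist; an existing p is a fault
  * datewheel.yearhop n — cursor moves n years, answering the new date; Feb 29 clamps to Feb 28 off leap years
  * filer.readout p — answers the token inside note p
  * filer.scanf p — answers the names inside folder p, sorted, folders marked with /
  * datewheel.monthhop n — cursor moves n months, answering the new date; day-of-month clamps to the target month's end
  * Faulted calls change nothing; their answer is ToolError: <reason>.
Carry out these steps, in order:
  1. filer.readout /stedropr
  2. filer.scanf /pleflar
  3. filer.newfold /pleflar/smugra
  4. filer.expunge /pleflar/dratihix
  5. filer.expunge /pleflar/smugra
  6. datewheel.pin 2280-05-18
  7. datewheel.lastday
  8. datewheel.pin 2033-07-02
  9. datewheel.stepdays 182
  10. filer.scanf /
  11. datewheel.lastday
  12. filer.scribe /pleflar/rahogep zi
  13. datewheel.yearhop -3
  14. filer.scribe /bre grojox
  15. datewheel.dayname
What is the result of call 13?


CALL filer.readout[p→/stedropr]
RET  ricu
CALL filer.scanf[p→/pleflar]
RET  [dratihix/]
CALL filer.newfold[p→/pleflar/smugra]
RET  ok
CALL filer.expunge[p→/pleflar/dratihix]
RET  ok
CALL filer.expunge[p→/pleflar/smugra]
RET  ok
CALL datewheel.pin[d→2280-05-18]
RET  2280-05-18
CALL datewheel.lastday[]
RET  2280-05-31
CALL datewheel.pin[d→2033-07-02]
RET  2033-07-02
CALL datewheel.stepdays[n→182]
RET  2033-12-31
CALL filer.scanf[p→/]
RET  [pleflar/, slinend, stedropr]
CALL datewheel.lastday[]
RET  2033-12-31
CALL filer.scribe[p→/pleflar/rahogep; c→zi]
RET  created
CALL datewheel.yearhop[n→-3]
RET  2030-12-31
CALL filer.scribe[p→/bre; c→grojox]
RET  created
CALL datewheel.dayname[]
RET  Tuesday

Answer: 2030-12-31


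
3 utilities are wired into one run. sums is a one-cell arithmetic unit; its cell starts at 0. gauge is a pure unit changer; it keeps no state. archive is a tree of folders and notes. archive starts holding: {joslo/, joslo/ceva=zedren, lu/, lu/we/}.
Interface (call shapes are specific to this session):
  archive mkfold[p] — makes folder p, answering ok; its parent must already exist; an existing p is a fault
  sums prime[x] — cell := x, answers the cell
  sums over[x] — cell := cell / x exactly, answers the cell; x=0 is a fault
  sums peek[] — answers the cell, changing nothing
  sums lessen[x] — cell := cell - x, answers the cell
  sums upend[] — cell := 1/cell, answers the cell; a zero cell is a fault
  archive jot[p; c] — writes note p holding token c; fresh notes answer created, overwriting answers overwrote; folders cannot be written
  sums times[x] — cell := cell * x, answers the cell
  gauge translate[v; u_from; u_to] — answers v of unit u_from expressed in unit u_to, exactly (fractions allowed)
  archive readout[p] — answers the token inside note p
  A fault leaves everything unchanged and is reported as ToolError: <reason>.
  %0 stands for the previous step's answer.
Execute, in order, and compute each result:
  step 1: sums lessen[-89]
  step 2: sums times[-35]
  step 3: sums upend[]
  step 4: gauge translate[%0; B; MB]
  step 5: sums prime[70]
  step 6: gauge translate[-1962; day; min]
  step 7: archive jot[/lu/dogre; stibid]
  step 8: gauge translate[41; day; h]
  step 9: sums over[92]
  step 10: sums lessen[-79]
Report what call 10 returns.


Answer: 3669/46

Derivation:
==> sums lessen(x→-89)
<== 89
==> sums times(x→-35)
<== -3115
==> sums upend()
<== -1/3115
==> gauge translate(v→%0, u_from→B, u_to→MB)
<== -1/3115000000
==> sums prime(x→70)
<== 70
==> gauge translate(v→-1962, u_from→day, u_to→min)
<== -2825280
==> archive jot(p→/lu/dogre, c→stibid)
<== created
==> gauge translate(v→41, u_from→day, u_to→h)
<== 984
==> sums over(x→92)
<== 35/46
==> sums lessen(x→-79)
<== 3669/46


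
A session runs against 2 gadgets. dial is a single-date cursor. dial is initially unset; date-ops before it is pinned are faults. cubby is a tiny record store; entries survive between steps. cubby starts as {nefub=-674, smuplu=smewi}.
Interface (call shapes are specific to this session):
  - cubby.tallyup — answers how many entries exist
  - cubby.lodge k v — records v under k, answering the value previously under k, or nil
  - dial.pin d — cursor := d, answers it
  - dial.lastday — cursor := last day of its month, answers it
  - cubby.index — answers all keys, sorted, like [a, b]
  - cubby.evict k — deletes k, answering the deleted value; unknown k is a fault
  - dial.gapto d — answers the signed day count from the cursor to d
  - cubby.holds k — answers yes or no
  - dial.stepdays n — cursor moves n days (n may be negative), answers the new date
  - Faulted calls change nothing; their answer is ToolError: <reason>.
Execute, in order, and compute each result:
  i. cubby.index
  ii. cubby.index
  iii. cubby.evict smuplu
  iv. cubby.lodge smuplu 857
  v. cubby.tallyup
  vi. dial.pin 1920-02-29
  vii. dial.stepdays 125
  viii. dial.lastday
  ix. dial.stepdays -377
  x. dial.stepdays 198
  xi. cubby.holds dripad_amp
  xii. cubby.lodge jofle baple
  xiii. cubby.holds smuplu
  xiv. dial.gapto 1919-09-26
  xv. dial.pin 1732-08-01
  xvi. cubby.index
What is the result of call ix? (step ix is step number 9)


·→ cubby.index()
·← [nefub, smuplu]
·→ cubby.index()
·← [nefub, smuplu]
·→ cubby.evict(k: smuplu)
·← smewi
·→ cubby.lodge(k: smuplu, v: 857)
·← nil
·→ cubby.tallyup()
·← 2
·→ dial.pin(d: 1920-02-29)
·← 1920-02-29
·→ dial.stepdays(n: 125)
·← 1920-07-03
·→ dial.lastday()
·← 1920-07-31
·→ dial.stepdays(n: -377)
·← 1919-07-20
·→ dial.stepdays(n: 198)
·← 1920-02-03
·→ cubby.holds(k: dripad_amp)
·← no
·→ cubby.lodge(k: jofle, v: baple)
·← nil
·→ cubby.holds(k: smuplu)
·← yes
·→ dial.gapto(d: 1919-09-26)
·← -130
·→ dial.pin(d: 1732-08-01)
·← 1732-08-01
·→ cubby.index()
·← [jofle, nefub, smuplu]

Answer: 1919-07-20


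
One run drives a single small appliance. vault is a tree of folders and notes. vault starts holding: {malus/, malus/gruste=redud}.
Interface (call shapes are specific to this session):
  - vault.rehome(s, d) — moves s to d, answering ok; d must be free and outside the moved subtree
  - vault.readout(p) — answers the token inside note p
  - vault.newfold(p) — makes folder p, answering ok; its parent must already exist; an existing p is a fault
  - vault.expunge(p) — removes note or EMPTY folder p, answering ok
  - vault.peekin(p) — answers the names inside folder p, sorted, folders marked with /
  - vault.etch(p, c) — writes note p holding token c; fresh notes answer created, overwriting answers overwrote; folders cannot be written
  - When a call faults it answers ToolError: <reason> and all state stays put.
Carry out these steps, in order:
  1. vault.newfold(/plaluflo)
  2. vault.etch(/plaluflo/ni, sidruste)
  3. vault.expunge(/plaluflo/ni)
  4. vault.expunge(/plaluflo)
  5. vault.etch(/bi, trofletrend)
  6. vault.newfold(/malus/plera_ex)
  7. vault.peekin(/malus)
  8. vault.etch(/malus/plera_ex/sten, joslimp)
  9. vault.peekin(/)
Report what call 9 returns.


Do: vault.newfold[p=/plaluflo]
See: ok
Do: vault.etch[p=/plaluflo/ni; c=sidruste]
See: created
Do: vault.expunge[p=/plaluflo/ni]
See: ok
Do: vault.expunge[p=/plaluflo]
See: ok
Do: vault.etch[p=/bi; c=trofletrend]
See: created
Do: vault.newfold[p=/malus/plera_ex]
See: ok
Do: vault.peekin[p=/malus]
See: [gruste, plera_ex/]
Do: vault.etch[p=/malus/plera_ex/sten; c=joslimp]
See: created
Do: vault.peekin[p=/]
See: [bi, malus/]

Answer: [bi, malus/]


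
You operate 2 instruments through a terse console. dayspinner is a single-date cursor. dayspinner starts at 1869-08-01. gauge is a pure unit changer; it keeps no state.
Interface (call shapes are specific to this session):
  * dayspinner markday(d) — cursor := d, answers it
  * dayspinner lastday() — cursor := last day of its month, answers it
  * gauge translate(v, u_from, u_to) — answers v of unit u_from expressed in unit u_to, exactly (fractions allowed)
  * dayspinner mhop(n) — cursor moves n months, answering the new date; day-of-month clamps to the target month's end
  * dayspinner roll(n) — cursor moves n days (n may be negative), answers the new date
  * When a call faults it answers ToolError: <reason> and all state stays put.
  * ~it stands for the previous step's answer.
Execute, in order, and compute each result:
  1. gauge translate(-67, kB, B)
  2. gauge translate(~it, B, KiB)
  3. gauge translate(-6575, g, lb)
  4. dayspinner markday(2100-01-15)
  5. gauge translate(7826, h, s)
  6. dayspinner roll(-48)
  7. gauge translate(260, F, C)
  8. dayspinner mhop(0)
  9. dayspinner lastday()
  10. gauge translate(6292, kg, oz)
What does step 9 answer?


Answer: 2099-11-30

Derivation:
// 1. gauge translate(v=-67, u_from=kB, u_to=B) => -67000
// 2. gauge translate(v=~it, u_from=B, u_to=KiB) => -8375/128
// 3. gauge translate(v=-6575, u_from=g, u_to=lb) => -657500000/45359237
// 4. dayspinner markday(d=2100-01-15) => 2100-01-15
// 5. gauge translate(v=7826, u_from=h, u_to=s) => 28173600
// 6. dayspinner roll(n=-48) => 2099-11-28
// 7. gauge translate(v=260, u_from=F, u_to=C) => 380/3
// 8. dayspinner mhop(n=0) => 2099-11-28
// 9. dayspinner lastday() => 2099-11-30
// 10. gauge translate(v=6292, u_from=kg, u_to=oz) => 915200000000/4123567


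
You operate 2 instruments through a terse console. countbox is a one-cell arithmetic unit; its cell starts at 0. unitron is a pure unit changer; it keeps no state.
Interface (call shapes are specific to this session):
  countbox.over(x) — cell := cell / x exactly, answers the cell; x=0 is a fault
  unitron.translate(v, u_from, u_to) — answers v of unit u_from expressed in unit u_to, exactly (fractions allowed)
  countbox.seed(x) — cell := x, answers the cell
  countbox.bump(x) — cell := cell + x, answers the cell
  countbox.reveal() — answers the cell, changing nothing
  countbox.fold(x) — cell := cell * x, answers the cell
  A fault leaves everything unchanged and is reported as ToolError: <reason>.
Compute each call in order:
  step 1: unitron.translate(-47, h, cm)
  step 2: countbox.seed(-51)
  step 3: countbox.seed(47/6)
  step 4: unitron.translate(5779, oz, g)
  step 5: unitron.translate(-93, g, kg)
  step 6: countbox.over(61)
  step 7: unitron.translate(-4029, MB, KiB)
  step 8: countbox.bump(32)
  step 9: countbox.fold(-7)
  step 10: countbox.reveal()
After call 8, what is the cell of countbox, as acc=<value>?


·→ translate(v='-47', u_from='h', u_to='cm')
·← ToolError: incompatible units
·→ seed(x='-51')
·← -51
·→ seed(x='47/6')
·← 47/6
·→ translate(v='5779', u_from='oz', u_to='g')
·← 262131030623/1600000
·→ translate(v='-93', u_from='g', u_to='kg')
·← -93/1000
·→ over(x='61')
·← 47/366
·→ translate(v='-4029', u_from='MB', u_to='KiB')
·← -62953125/16
·→ bump(x='32')
·← 11759/366
·→ fold(x='-7')
·← -82313/366
·→ reveal()
·← -82313/366

Answer: acc=11759/366


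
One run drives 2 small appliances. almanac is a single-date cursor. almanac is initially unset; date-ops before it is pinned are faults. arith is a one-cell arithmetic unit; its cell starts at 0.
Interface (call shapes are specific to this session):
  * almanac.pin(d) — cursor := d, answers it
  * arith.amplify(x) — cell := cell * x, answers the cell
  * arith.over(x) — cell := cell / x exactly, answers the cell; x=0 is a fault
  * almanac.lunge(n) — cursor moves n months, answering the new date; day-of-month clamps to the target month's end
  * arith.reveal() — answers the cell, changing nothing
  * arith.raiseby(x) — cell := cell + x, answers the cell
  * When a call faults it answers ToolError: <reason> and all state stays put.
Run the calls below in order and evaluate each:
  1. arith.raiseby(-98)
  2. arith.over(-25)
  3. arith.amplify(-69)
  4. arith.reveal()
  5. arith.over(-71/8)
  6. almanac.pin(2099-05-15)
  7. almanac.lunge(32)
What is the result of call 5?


Answer: 54096/1775

Derivation:
[in] raiseby x=-98
:: -98
[in] over x=-25
:: 98/25
[in] amplify x=-69
:: -6762/25
[in] reveal
:: -6762/25
[in] over x=-71/8
:: 54096/1775
[in] pin d=2099-05-15
:: 2099-05-15
[in] lunge n=32
:: 2102-01-15


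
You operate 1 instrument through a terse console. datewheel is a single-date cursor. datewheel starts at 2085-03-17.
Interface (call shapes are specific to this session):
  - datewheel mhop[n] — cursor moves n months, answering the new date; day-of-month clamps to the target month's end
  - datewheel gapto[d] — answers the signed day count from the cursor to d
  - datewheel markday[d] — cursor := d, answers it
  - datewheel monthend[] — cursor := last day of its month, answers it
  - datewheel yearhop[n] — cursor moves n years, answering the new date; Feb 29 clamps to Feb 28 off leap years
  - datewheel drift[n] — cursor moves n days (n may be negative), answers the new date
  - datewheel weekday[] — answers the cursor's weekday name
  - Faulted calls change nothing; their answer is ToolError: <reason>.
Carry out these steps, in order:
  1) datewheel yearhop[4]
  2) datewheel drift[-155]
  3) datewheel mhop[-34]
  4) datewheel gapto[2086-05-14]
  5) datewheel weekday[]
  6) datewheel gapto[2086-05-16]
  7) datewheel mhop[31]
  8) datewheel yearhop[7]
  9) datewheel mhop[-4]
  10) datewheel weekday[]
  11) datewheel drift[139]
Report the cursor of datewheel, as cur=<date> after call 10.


>> datewheel yearhop(4)
<< 2089-03-17
>> datewheel drift(-155)
<< 2088-10-13
>> datewheel mhop(-34)
<< 2085-12-13
>> datewheel gapto(2086-05-14)
<< 152
>> datewheel weekday()
<< Thursday
>> datewheel gapto(2086-05-16)
<< 154
>> datewheel mhop(31)
<< 2088-07-13
>> datewheel yearhop(7)
<< 2095-07-13
>> datewheel mhop(-4)
<< 2095-03-13
>> datewheel weekday()
<< Sunday
>> datewheel drift(139)
<< 2095-07-30

Answer: cur=2095-03-13


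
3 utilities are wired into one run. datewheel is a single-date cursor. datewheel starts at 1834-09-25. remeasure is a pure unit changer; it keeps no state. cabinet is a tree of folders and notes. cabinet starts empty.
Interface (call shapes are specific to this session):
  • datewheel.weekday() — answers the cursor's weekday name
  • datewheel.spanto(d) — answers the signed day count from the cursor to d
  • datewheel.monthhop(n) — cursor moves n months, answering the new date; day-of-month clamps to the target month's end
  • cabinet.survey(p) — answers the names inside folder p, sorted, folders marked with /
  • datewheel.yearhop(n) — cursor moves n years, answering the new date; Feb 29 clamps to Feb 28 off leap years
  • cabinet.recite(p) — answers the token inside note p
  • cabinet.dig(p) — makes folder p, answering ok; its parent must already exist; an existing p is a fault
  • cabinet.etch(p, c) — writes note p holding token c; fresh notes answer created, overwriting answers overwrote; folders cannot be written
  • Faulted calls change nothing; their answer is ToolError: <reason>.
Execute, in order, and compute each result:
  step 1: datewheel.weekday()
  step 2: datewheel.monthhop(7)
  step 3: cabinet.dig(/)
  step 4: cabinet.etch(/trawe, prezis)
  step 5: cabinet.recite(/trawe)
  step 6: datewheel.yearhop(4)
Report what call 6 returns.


Answer: 1839-04-25

Derivation:
> datewheel.weekday
  Thursday
> datewheel.monthhop n: 7
  1835-04-25
> cabinet.dig p: /
  ToolError: exists
> cabinet.etch p: /trawe c: prezis
  created
> cabinet.recite p: /trawe
  prezis
> datewheel.yearhop n: 4
  1839-04-25


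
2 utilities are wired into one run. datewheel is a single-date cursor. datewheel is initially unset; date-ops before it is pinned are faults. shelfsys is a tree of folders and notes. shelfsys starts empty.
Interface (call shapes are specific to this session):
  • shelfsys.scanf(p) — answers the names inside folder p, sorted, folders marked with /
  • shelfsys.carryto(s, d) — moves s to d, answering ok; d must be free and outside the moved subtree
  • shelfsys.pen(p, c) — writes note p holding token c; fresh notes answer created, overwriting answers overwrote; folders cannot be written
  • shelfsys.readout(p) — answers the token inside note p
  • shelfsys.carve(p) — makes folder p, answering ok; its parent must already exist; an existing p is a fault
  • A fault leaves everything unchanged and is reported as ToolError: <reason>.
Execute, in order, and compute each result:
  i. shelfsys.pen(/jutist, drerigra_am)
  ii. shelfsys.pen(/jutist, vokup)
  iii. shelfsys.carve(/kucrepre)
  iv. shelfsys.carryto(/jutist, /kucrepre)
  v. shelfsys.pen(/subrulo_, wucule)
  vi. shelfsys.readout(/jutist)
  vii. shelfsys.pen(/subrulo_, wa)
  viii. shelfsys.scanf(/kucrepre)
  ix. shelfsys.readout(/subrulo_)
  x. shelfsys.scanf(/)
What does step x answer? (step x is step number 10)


Answer: [jutist, kucrepre/, subrulo_]

Derivation:
;; 1. shelfsys.pen(p→/jutist, c→drerigra_am) ~> created
;; 2. shelfsys.pen(p→/jutist, c→vokup) ~> overwrote
;; 3. shelfsys.carve(p→/kucrepre) ~> ok
;; 4. shelfsys.carryto(s→/jutist, d→/kucrepre) ~> ToolError: exists
;; 5. shelfsys.pen(p→/subrulo_, c→wucule) ~> created
;; 6. shelfsys.readout(p→/jutist) ~> vokup
;; 7. shelfsys.pen(p→/subrulo_, c→wa) ~> overwrote
;; 8. shelfsys.scanf(p→/kucrepre) ~> []
;; 9. shelfsys.readout(p→/subrulo_) ~> wa
;; 10. shelfsys.scanf(p→/) ~> [jutist, kucrepre/, subrulo_]


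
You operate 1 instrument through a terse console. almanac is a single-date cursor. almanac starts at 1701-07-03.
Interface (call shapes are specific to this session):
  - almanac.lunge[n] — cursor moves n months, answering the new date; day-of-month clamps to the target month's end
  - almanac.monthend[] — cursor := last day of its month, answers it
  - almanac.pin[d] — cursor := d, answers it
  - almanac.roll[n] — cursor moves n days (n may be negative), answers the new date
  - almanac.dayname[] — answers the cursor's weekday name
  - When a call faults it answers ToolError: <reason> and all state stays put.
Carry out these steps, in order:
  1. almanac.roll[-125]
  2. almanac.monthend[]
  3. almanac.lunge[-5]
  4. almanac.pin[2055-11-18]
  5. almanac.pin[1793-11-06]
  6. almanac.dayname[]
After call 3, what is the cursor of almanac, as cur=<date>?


// 1. roll(n: -125) ~> 1701-02-28
// 2. monthend() ~> 1701-02-28
// 3. lunge(n: -5) ~> 1700-09-28
// 4. pin(d: 2055-11-18) ~> 2055-11-18
// 5. pin(d: 1793-11-06) ~> 1793-11-06
// 6. dayname() ~> Wednesday

Answer: cur=1700-09-28


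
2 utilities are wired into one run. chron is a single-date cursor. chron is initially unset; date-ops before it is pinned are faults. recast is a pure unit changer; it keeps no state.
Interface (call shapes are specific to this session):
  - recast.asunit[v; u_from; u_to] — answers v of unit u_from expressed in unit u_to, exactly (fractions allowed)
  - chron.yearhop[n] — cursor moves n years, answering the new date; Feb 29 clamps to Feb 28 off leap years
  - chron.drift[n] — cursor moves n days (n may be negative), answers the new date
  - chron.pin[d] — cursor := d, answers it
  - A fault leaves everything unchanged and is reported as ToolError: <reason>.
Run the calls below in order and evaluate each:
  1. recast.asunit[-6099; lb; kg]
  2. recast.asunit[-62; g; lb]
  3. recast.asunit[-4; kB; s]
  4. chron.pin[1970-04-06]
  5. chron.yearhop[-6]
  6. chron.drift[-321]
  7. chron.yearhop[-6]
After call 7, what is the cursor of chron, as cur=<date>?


Answer: cur=1957-05-21

Derivation:
·→ asunit(v→-6099, u_from→lb, u_to→kg)
·← -276645986463/100000000
·→ asunit(v→-62, u_from→g, u_to→lb)
·← -6200000/45359237
·→ asunit(v→-4, u_from→kB, u_to→s)
·← ToolError: incompatible units
·→ pin(d→1970-04-06)
·← 1970-04-06
·→ yearhop(n→-6)
·← 1964-04-06
·→ drift(n→-321)
·← 1963-05-21
·→ yearhop(n→-6)
·← 1957-05-21


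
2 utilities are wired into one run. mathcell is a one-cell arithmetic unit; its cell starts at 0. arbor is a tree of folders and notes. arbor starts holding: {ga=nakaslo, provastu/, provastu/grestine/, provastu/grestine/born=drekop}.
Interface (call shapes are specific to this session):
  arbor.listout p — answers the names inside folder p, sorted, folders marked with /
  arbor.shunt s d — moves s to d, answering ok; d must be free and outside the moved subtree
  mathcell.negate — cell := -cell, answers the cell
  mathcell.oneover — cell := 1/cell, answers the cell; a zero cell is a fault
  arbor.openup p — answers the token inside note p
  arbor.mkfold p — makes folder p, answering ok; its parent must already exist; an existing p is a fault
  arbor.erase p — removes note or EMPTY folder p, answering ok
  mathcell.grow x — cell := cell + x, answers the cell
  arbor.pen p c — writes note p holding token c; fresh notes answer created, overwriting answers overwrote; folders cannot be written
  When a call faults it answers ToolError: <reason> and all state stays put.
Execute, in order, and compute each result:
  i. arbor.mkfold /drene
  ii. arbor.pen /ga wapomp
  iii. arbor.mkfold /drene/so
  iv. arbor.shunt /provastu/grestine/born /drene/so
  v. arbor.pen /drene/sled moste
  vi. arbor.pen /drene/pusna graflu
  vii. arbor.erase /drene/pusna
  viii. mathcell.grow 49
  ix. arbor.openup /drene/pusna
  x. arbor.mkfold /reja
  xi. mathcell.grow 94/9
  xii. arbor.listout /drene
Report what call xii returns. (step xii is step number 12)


Answer: [sled, so/]

Derivation:
-- 1. arbor.mkfold(p: /drene) => ok
-- 2. arbor.pen(p: /ga, c: wapomp) => overwrote
-- 3. arbor.mkfold(p: /drene/so) => ok
-- 4. arbor.shunt(s: /provastu/grestine/born, d: /drene/so) => ToolError: exists
-- 5. arbor.pen(p: /drene/sled, c: moste) => created
-- 6. arbor.pen(p: /drene/pusna, c: graflu) => created
-- 7. arbor.erase(p: /drene/pusna) => ok
-- 8. mathcell.grow(x: 49) => 49
-- 9. arbor.openup(p: /drene/pusna) => ToolError: not found
-- 10. arbor.mkfold(p: /reja) => ok
-- 11. mathcell.grow(x: 94/9) => 535/9
-- 12. arbor.listout(p: /drene) => [sled, so/]


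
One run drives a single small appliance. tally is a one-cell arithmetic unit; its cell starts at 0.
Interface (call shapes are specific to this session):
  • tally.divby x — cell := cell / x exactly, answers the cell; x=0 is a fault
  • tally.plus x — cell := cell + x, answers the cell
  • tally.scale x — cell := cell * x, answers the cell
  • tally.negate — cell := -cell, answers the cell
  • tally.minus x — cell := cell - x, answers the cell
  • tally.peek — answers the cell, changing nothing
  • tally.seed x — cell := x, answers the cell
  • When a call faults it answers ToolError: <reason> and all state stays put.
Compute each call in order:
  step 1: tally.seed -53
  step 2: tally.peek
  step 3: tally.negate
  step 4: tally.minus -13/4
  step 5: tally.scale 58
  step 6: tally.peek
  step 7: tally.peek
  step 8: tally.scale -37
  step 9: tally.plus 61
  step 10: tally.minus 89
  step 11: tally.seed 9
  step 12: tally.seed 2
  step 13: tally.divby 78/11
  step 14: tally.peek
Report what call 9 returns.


// 1. seed(x: -53) == -53
// 2. peek() == -53
// 3. negate() == 53
// 4. minus(x: -13/4) == 225/4
// 5. scale(x: 58) == 6525/2
// 6. peek() == 6525/2
// 7. peek() == 6525/2
// 8. scale(x: -37) == -241425/2
// 9. plus(x: 61) == -241303/2
// 10. minus(x: 89) == -241481/2
// 11. seed(x: 9) == 9
// 12. seed(x: 2) == 2
// 13. divby(x: 78/11) == 11/39
// 14. peek() == 11/39

Answer: -241303/2


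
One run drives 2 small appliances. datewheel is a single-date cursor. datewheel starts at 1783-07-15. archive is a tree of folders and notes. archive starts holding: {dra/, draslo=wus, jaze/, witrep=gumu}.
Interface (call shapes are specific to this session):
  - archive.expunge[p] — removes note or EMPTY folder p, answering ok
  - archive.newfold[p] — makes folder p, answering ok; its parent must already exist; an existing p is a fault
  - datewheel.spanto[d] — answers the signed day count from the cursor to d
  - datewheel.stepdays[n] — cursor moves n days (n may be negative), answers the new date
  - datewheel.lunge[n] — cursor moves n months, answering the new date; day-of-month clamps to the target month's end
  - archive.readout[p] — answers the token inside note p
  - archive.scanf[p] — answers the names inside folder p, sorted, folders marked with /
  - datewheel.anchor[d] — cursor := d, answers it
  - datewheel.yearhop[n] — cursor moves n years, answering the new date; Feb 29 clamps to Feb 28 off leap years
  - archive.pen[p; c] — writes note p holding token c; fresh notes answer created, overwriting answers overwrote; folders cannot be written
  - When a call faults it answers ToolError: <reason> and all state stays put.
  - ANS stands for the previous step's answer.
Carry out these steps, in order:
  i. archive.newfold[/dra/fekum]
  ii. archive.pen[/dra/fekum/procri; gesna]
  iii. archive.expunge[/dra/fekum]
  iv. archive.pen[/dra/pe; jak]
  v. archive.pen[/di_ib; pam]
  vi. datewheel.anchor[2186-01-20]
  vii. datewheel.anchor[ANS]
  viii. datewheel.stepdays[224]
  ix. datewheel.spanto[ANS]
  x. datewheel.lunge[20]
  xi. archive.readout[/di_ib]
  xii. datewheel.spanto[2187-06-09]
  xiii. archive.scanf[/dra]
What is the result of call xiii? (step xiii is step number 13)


Answer: [fekum/, pe]

Derivation:
! archive.newfold(/dra/fekum) => ok
! archive.pen(/dra/fekum/procri, gesna) => created
! archive.expunge(/dra/fekum) => ToolError: not empty
! archive.pen(/dra/pe, jak) => created
! archive.pen(/di_ib, pam) => created
! datewheel.anchor(2186-01-20) => 2186-01-20
! datewheel.anchor(ANS) => 2186-01-20
! datewheel.stepdays(224) => 2186-09-01
! datewheel.spanto(ANS) => 0
! datewheel.lunge(20) => 2188-05-01
! archive.readout(/di_ib) => pam
! datewheel.spanto(2187-06-09) => -327
! archive.scanf(/dra) => [fekum/, pe]


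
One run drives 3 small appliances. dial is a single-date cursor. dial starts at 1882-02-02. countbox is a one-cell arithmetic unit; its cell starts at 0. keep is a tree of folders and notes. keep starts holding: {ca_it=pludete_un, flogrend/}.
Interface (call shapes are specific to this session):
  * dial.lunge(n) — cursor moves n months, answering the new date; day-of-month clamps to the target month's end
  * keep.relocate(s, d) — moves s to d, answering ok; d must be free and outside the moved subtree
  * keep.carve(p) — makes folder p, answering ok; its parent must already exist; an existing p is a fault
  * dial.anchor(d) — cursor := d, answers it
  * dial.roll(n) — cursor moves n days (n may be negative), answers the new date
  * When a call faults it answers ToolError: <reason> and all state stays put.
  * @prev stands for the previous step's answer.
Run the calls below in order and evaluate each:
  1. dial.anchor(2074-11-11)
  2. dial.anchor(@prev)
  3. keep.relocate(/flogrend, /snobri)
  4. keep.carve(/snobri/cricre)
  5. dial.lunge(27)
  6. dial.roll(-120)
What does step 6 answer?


Calling dial.anchor with d→2074-11-11, yielding 2074-11-11.
I call dial.anchor with d→@prev, — result: 2074-11-11.
I invoke keep.relocate with s→/flogrend, d→/snobri, and observe ok.
Calling keep.carve with p→/snobri/cricre, and get ok.
Next I call dial.lunge with n→27, → 2077-02-11.
Using dial.roll with n→-120, and see 2076-10-14.

Answer: 2076-10-14


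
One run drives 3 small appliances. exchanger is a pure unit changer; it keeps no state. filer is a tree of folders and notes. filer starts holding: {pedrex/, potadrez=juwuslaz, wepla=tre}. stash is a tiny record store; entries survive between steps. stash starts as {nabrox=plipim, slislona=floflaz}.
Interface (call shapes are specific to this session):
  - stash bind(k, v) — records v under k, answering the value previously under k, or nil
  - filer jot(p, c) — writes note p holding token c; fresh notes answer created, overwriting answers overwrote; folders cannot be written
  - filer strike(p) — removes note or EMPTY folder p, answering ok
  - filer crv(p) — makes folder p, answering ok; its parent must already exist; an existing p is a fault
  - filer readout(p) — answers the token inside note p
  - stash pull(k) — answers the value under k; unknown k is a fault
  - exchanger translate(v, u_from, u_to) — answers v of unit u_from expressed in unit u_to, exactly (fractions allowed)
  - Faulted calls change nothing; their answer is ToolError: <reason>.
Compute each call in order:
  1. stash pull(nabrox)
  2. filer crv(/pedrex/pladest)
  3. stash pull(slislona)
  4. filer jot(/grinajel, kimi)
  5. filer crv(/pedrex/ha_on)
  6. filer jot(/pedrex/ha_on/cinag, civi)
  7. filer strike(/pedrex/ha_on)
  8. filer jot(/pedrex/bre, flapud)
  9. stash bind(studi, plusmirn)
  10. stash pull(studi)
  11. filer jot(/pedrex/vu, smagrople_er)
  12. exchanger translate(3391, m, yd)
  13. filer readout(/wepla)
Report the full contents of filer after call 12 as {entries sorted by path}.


% 1. stash pull(nabrox) => plipim
% 2. filer crv(/pedrex/pladest) => ok
% 3. stash pull(slislona) => floflaz
% 4. filer jot(/grinajel, kimi) => created
% 5. filer crv(/pedrex/ha_on) => ok
% 6. filer jot(/pedrex/ha_on/cinag, civi) => created
% 7. filer strike(/pedrex/ha_on) => ToolError: not empty
% 8. filer jot(/pedrex/bre, flapud) => created
% 9. stash bind(studi, plusmirn) => nil
% 10. stash pull(studi) => plusmirn
% 11. filer jot(/pedrex/vu, smagrople_er) => created
% 12. exchanger translate(3391, m, yd) => 4238750/1143
% 13. filer readout(/wepla) => tre

Answer: {grinajel=kimi, pedrex/, pedrex/bre=flapud, pedrex/ha_on/, pedrex/ha_on/cinag=civi, pedrex/pladest/, pedrex/vu=smagrople_er, potadrez=juwuslaz, wepla=tre}


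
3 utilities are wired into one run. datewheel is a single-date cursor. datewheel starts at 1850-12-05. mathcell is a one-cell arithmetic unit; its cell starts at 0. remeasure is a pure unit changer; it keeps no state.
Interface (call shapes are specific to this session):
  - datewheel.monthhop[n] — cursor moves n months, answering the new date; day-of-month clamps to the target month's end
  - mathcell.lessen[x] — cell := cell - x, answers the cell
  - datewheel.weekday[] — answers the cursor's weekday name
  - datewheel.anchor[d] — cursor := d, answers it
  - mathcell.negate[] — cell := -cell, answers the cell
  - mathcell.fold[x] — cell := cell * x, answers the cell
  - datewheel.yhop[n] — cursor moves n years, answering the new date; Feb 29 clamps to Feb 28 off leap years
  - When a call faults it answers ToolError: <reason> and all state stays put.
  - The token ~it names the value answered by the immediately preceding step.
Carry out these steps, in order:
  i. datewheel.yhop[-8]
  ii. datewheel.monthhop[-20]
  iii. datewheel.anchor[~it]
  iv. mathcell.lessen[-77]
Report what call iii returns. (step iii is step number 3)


Answer: 1841-04-05

Derivation:
>>> datewheel.yhop n: -8
[out] 1842-12-05
>>> datewheel.monthhop n: -20
[out] 1841-04-05
>>> datewheel.anchor d: ~it
[out] 1841-04-05
>>> mathcell.lessen x: -77
[out] 77


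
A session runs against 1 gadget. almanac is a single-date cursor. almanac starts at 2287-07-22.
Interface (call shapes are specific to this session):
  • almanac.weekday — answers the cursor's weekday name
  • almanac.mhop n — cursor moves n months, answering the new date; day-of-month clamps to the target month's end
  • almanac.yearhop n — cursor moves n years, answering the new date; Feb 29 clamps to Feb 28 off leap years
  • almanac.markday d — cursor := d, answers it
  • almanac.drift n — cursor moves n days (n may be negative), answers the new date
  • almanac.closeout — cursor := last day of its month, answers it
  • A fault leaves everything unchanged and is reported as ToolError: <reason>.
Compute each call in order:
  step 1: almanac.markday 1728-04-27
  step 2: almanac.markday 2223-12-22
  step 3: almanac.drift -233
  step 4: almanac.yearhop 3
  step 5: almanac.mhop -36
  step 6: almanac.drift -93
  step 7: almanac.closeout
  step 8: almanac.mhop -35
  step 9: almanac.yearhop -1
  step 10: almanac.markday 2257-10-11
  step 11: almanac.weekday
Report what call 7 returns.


> almanac.markday 1728-04-27
[out] 1728-04-27
> almanac.markday 2223-12-22
[out] 2223-12-22
> almanac.drift -233
[out] 2223-05-03
> almanac.yearhop 3
[out] 2226-05-03
> almanac.mhop -36
[out] 2223-05-03
> almanac.drift -93
[out] 2223-01-30
> almanac.closeout
[out] 2223-01-31
> almanac.mhop -35
[out] 2220-02-29
> almanac.yearhop -1
[out] 2219-02-28
> almanac.markday 2257-10-11
[out] 2257-10-11
> almanac.weekday
[out] Sunday

Answer: 2223-01-31


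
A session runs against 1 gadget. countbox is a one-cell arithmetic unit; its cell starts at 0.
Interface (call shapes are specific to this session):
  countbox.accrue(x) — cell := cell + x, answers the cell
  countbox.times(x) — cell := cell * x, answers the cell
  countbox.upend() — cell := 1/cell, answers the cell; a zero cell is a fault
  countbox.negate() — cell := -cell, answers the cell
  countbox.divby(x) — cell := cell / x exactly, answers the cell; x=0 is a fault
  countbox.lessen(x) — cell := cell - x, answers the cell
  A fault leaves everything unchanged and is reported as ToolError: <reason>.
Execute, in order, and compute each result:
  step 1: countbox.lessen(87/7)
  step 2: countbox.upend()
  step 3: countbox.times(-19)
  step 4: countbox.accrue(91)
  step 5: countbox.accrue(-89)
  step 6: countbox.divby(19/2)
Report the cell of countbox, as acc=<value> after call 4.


Answer: acc=8050/87

Derivation:
# 1. countbox.lessen(x: 87/7) : -87/7
# 2. countbox.upend() : -7/87
# 3. countbox.times(x: -19) : 133/87
# 4. countbox.accrue(x: 91) : 8050/87
# 5. countbox.accrue(x: -89) : 307/87
# 6. countbox.divby(x: 19/2) : 614/1653
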